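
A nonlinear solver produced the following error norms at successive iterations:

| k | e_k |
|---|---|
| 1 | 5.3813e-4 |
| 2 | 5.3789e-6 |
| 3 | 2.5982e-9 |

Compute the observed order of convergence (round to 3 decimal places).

p ≈ ln(e_3/e_2) / ln(e_2/e_1)
  = ln(2.5982e-9/5.3789e-6) / ln(5.3789e-6/5.3813e-4)
  = ln(0.000483036) / ln(0.00999554)
  = -7.635419 / -4.605616 ≈ 1.657850

1.658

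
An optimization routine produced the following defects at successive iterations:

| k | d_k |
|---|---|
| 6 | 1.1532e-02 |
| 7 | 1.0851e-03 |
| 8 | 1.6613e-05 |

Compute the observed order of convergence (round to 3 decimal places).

1.768

p ≈ ln(d_8/d_7) / ln(d_7/d_6)
  = ln(1.6613e-05/1.0851e-03) / ln(1.0851e-03/1.1532e-02)
  = ln(0.0153101) / ln(0.0940947)
  = -4.179243 / -2.363454 ≈ 1.768278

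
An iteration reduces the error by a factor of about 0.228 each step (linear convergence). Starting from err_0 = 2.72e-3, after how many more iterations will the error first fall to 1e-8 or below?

9

After k steps, err_k ≈ 2.72e-3·0.228^k.
Need 0.228^k ≤ 1e-8/2.72e-3 = 3.67647e-06.
k ≥ ln(3.67647e-06)/ln(0.228) = -12.5136/-1.47841 = 8.464.
Smallest integer k = 9.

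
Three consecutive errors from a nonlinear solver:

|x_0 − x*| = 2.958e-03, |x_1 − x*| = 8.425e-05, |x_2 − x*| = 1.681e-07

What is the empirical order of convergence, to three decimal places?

1.747

p ≈ ln(|x_2 − x*|/|x_1 − x*|) / ln(|x_1 − x*|/|x_0 − x*|)
  = ln(1.681e-07/8.425e-05) / ln(8.425e-05/2.958e-03)
  = ln(0.00199525) / ln(0.0284821)
  = -6.216986 / -3.558479 ≈ 1.747091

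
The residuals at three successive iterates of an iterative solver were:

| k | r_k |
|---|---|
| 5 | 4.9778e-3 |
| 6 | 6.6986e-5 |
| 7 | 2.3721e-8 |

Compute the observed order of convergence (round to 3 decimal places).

p ≈ ln(r_7/r_6) / ln(r_6/r_5)
  = ln(2.3721e-8/6.6986e-5) / ln(6.6986e-5/4.9778e-3)
  = ln(0.000354119) / ln(0.0134569)
  = -7.945878 / -4.308263 ≈ 1.844334

1.844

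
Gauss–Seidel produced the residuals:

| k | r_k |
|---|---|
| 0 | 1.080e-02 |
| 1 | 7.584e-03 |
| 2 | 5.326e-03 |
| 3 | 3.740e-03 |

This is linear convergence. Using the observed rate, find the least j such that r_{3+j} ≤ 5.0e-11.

52

Rate ρ ≈ r_3/r_2 = 3.740e-03/5.326e-03 = 0.7022.
After j more steps, r_{3+j} ≈ 3.740e-03·ρ^j; need ρ^j ≤ 5.0e-11/3.740e-03 = 1.3369e-08.
j ≥ ln(1.3369e-08)/ln(0.7022) = -18.1303/-0.35354 = 51.282.
So 52 more iterations are needed.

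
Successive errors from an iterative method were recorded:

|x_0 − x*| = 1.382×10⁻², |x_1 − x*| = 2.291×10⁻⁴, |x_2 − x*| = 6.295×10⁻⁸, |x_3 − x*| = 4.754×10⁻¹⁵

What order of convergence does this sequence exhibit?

Consecutive ratios: |x_3 − x*|/|x_2 − x*| = 4.754×10⁻¹⁵/6.295×10⁻⁸ = 7.55203e-08, |x_2 − x*|/|x_1 − x*| = 6.295×10⁻⁸/2.291×10⁻⁴ = 0.000274771.
p ≈ ln(7.55203e-08)/ln(0.000274771) = -16.3989/-8.1996 ≈ 2.00.
So the convergence is quadratic (order 2).

2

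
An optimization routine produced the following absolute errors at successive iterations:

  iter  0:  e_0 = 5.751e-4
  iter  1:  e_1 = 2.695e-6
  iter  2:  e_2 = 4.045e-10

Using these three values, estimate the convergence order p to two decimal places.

p ≈ ln(e_2/e_1) / ln(e_1/e_0)
  = ln(4.045e-10/2.695e-6) / ln(2.695e-6/5.751e-4)
  = ln(0.000150093) / ln(0.00468614)
  = -8.80426 / -5.36315 ≈ 1.64162

1.64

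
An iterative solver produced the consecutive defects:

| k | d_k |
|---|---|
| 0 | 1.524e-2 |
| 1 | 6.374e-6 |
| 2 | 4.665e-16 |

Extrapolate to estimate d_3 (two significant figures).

First estimate the order: p ≈ ln(d_2/d_1) / ln(d_1/d_0) = ln(4.665e-16/6.374e-6)/ln(6.374e-6/1.524e-2) = ln(7.3188e-11)/ln(0.000418241) ≈ 3.0000.
Then d_3 ≈ d_2·(d_2/d_1)^p = 4.665e-16·(7.3188e-11)^3.0000 = 4.665e-16·3.9203e-31 ≈ 1.829e-46.

1.8e-46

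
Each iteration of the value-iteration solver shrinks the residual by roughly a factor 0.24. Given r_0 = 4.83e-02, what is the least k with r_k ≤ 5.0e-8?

After k steps, r_k ≈ 4.83e-02·0.24^k.
Need 0.24^k ≤ 5.0e-8/4.83e-02 = 1.0352e-06.
k ≥ ln(1.0352e-06)/ln(0.24) = -13.7809/-1.42712 = 9.656.
Smallest integer k = 10.

10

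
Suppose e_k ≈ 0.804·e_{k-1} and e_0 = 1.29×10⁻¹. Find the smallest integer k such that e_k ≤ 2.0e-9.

After k steps, e_k ≈ 1.29×10⁻¹·0.804^k.
Need 0.804^k ≤ 2.0e-9/1.29×10⁻¹ = 1.55039e-08.
k ≥ ln(1.55039e-08)/ln(0.804) = -17.9822/-0.21816 = 82.427.
Smallest integer k = 83.

83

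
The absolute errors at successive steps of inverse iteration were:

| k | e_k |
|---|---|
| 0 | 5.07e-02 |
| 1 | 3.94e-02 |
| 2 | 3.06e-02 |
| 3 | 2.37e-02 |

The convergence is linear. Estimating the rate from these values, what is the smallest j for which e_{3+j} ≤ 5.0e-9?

Rate ρ ≈ e_3/e_2 = 2.37e-02/3.06e-02 = 0.7745.
After j more steps, e_{3+j} ≈ 2.37e-02·ρ^j; need ρ^j ≤ 5.0e-9/2.37e-02 = 2.1097e-07.
j ≥ ln(2.1097e-07)/ln(0.7745) = -15.3715/-0.25554 = 60.153.
So 61 more iterations are needed.

61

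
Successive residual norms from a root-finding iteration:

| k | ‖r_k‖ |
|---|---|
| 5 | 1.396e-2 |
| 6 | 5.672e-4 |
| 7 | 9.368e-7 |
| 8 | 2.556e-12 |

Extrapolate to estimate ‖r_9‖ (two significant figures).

First estimate the order: p ≈ ln(‖r_8‖/‖r_7‖) / ln(‖r_7‖/‖r_6‖) = ln(2.556e-12/9.368e-7)/ln(9.368e-7/5.672e-4) = ln(2.72844e-06)/ln(0.00165162) ≈ 2.0000.
Then ‖r_9‖ ≈ ‖r_8‖·(‖r_8‖/‖r_7‖)^p = 2.556e-12·(2.72844e-06)^2.0000 = 2.556e-12·7.44438e-12 ≈ 1.903e-23.

1.9e-23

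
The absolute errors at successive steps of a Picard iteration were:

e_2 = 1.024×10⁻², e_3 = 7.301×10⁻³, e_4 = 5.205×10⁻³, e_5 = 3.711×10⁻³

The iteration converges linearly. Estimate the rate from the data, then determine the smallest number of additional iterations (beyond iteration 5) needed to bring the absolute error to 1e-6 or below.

Rate ρ ≈ e_5/e_4 = 3.711×10⁻³/5.205×10⁻³ = 0.7130.
After j more steps, e_{5+j} ≈ 3.711×10⁻³·ρ^j; need ρ^j ≤ 1e-6/3.711×10⁻³ = 0.000269469.
j ≥ ln(0.000269469)/ln(0.7130) = -8.2191/-0.33827 = 24.297.
So 25 more iterations are needed.

25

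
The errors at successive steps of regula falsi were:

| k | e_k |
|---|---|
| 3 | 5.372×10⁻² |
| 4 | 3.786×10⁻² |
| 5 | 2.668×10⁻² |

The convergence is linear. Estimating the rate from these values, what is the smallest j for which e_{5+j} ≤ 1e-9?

Rate ρ ≈ e_5/e_4 = 2.668×10⁻²/3.786×10⁻² = 0.7047.
After j more steps, e_{5+j} ≈ 2.668×10⁻²·ρ^j; need ρ^j ≤ 1e-9/2.668×10⁻² = 3.74813e-08.
j ≥ ln(3.74813e-08)/ln(0.7047) = -17.0994/-0.34998 = 48.858.
So 49 more iterations are needed.

49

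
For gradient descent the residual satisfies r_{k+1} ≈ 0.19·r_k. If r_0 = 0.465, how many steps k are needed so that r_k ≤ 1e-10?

14

After k steps, r_k ≈ 0.465·0.19^k.
Need 0.19^k ≤ 1e-10/0.465 = 2.15054e-10.
k ≥ ln(2.15054e-10)/ln(0.19) = -22.2601/-1.66073 = 13.404.
Smallest integer k = 14.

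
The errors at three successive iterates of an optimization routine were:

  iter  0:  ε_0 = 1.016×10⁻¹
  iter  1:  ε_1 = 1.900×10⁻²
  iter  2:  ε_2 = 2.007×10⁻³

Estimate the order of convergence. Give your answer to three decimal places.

p ≈ ln(ε_2/ε_1) / ln(ε_1/ε_0)
  = ln(2.007×10⁻³/1.900×10⁻²) / ln(1.900×10⁻²/1.016×10⁻¹)
  = ln(0.105632) / ln(0.187008)
  = -2.247794 / -1.676604 ≈ 1.340683

1.341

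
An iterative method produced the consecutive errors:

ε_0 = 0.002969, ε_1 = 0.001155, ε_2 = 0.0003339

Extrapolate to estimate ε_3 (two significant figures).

6.5e-5

First estimate the order: p ≈ ln(ε_2/ε_1) / ln(ε_1/ε_0) = ln(0.0003339/0.001155)/ln(0.001155/0.002969) = ln(0.289091)/ln(0.38902) ≈ 1.3145.
Then ε_3 ≈ ε_2·(ε_2/ε_1)^p = 0.0003339·(0.289091)^1.3145 = 0.0003339·0.195673 ≈ 6.534e-05.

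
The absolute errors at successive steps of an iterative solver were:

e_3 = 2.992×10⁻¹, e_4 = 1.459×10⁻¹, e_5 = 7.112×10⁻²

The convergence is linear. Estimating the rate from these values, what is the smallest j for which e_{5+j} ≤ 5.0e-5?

Rate ρ ≈ e_5/e_4 = 7.112×10⁻²/1.459×10⁻¹ = 0.4875.
After j more steps, e_{5+j} ≈ 7.112×10⁻²·ρ^j; need ρ^j ≤ 5.0e-5/7.112×10⁻² = 0.000703037.
j ≥ ln(0.000703037)/ln(0.4875) = -7.2601/-0.71846 = 10.105.
So 11 more iterations are needed.

11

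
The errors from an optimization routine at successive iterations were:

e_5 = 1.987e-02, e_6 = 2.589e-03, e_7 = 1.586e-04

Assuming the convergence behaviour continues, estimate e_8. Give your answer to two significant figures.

First estimate the order: p ≈ ln(e_7/e_6) / ln(e_6/e_5) = ln(1.586e-04/2.589e-03)/ln(2.589e-03/1.987e-02) = ln(0.0612592)/ln(0.130297) ≈ 1.3703.
Then e_8 ≈ e_7·(e_7/e_6)^p = 1.586e-04·(0.0612592)^1.3703 = 1.586e-04·0.0217801 ≈ 3.454e-06.

3.5e-6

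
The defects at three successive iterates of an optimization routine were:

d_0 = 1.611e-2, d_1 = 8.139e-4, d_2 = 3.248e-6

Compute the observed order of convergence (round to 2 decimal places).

1.85

p ≈ ln(d_2/d_1) / ln(d_1/d_0)
  = ln(3.248e-6/8.139e-4) / ln(8.139e-4/1.611e-2)
  = ln(0.00399066) / ln(0.0505214)
  = -5.52380 / -2.98536 ≈ 1.85030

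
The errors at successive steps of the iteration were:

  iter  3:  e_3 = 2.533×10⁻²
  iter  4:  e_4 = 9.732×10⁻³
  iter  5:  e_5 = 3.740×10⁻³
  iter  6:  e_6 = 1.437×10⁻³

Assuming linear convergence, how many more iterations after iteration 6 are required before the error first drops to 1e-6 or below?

8

Rate ρ ≈ e_6/e_5 = 1.437×10⁻³/3.740×10⁻³ = 0.3842.
After j more steps, e_{6+j} ≈ 1.437×10⁻³·ρ^j; need ρ^j ≤ 1e-6/1.437×10⁻³ = 0.000695894.
j ≥ ln(0.000695894)/ln(0.3842) = -7.2703/-0.95659 = 7.600.
So 8 more iterations are needed.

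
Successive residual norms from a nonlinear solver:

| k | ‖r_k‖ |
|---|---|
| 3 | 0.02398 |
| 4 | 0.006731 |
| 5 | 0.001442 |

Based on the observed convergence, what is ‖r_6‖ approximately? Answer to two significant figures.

2.2e-4

First estimate the order: p ≈ ln(‖r_5‖/‖r_4‖) / ln(‖r_4‖/‖r_3‖) = ln(0.001442/0.006731)/ln(0.006731/0.02398) = ln(0.214233)/ln(0.280692) ≈ 1.2127.
Then ‖r_6‖ ≈ ‖r_5‖·(‖r_5‖/‖r_4‖)^p = 0.001442·(0.214233)^1.2127 = 0.001442·0.154371 ≈ 0.0002226.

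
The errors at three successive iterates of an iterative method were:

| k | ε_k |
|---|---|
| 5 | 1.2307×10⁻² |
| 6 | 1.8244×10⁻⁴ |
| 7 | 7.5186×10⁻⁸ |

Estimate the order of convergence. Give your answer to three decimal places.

p ≈ ln(ε_7/ε_6) / ln(ε_6/ε_5)
  = ln(7.5186×10⁻⁸/1.8244×10⁻⁴) / ln(1.8244×10⁻⁴/1.2307×10⁻²)
  = ln(0.000412114) / ln(0.0148241)
  = -7.794211 / -4.211501 ≈ 1.850697

1.851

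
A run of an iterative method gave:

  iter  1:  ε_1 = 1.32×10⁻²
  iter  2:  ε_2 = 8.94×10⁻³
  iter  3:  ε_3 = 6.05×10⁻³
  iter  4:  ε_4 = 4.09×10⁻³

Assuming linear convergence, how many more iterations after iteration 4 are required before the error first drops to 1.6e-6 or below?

21

Rate ρ ≈ ε_4/ε_3 = 4.09×10⁻³/6.05×10⁻³ = 0.6760.
After j more steps, ε_{4+j} ≈ 4.09×10⁻³·ρ^j; need ρ^j ≤ 1.6e-6/4.09×10⁻³ = 0.000391198.
j ≥ ln(0.000391198)/ln(0.6760) = -7.8463/-0.39156 = 20.039.
So 21 more iterations are needed.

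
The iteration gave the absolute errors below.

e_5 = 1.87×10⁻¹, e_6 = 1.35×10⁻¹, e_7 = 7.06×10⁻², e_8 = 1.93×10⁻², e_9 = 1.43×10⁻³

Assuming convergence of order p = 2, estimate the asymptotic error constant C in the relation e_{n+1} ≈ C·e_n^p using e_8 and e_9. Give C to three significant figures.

3.84

C ≈ e_9 / e_8^2
  = 1.43×10⁻³ / (1.93×10⁻²)^2
  = 1.43×10⁻³ / 0.00037249 ≈ 3.839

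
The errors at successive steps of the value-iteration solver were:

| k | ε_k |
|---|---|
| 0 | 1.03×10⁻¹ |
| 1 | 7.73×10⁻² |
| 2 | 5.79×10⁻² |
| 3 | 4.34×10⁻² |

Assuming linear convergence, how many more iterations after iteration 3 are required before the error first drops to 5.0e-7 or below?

Rate ρ ≈ ε_3/ε_2 = 4.34×10⁻²/5.79×10⁻² = 0.7496.
After j more steps, ε_{3+j} ≈ 4.34×10⁻²·ρ^j; need ρ^j ≤ 5.0e-7/4.34×10⁻² = 1.15207e-05.
j ≥ ln(1.15207e-05)/ln(0.7496) = -11.3714/-0.28822 = 39.454.
So 40 more iterations are needed.

40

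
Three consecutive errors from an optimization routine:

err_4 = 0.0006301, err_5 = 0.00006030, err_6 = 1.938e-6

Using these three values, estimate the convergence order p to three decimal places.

1.465

p ≈ ln(err_6/err_5) / ln(err_5/err_4)
  = ln(1.938e-6/0.00006030) / ln(0.00006030/0.0006301)
  = ln(0.0321393) / ln(0.0956991)
  = -3.437676 / -2.346546 ≈ 1.464994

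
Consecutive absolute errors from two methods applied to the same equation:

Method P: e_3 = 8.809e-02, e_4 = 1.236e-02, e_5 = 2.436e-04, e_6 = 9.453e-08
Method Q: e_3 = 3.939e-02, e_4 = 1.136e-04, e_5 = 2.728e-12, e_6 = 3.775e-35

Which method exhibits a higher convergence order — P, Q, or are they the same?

Q

Method P: p ≈ ln(9.453e-08/2.436e-04)/ln(2.436e-04/1.236e-02) ≈ 2.00.
Method Q: p ≈ ln(3.775e-35/2.728e-12)/ln(2.728e-12/1.136e-04) ≈ 3.00.
Method Q has the higher order (≈3.0 vs ≈2.0).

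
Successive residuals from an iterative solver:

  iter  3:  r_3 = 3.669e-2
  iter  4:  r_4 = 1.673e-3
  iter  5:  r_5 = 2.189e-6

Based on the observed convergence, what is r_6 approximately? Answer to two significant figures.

1.4e-12

First estimate the order: p ≈ ln(r_5/r_4) / ln(r_4/r_3) = ln(2.189e-6/1.673e-3)/ln(1.673e-3/3.669e-2) = ln(0.00130843)/ln(0.0455983) ≈ 2.1500.
Then r_6 ≈ r_5·(r_5/r_4)^p = 2.189e-6·(0.00130843)^2.1500 = 2.189e-6·6.32432e-07 ≈ 1.384e-12.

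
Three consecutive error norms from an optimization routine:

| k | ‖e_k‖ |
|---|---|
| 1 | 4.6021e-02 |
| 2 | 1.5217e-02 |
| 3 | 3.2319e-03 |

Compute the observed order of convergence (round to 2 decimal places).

p ≈ ln(‖e_3‖/‖e_2‖) / ln(‖e_2‖/‖e_1‖)
  = ln(3.2319e-03/1.5217e-02) / ln(1.5217e-02/4.6021e-02)
  = ln(0.212387) / ln(0.330653)
  = -1.54935 / -1.10669 ≈ 1.39999

1.40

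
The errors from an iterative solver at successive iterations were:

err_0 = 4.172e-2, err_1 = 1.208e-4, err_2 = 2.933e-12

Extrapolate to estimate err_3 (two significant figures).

First estimate the order: p ≈ ln(err_2/err_1) / ln(err_1/err_0) = ln(2.933e-12/1.208e-4)/ln(1.208e-4/4.172e-2) = ln(2.42798e-08)/ln(0.00289549) ≈ 3.0000.
Then err_3 ≈ err_2·(err_2/err_1)^p = 2.933e-12·(2.42798e-08)^3.0000 = 2.933e-12·1.43132e-23 ≈ 4.198e-35.

4.2e-35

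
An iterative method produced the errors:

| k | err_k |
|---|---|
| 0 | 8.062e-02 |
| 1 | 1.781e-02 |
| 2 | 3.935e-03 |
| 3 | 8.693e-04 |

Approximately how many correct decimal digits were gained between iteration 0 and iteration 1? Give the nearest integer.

1

Digits gained ≈ log₁₀(err_0/err_1) = log₁₀(8.062e-02/1.781e-02) = log₁₀(4.52667) ≈ 0.656.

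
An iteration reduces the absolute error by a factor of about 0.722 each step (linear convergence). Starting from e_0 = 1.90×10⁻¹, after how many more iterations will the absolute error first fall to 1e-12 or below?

80

After k steps, e_k ≈ 1.90×10⁻¹·0.722^k.
Need 0.722^k ≤ 1e-12/1.90×10⁻¹ = 5.26316e-12.
k ≥ ln(5.26316e-12)/ln(0.722) = -25.9703/-0.32573 = 79.730.
Smallest integer k = 80.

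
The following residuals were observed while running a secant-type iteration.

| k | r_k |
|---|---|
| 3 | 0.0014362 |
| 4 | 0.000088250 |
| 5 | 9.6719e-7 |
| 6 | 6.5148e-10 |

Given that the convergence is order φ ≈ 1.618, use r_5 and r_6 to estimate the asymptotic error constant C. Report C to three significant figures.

3.51

C ≈ r_6 / r_5^1.618
  = 6.5148e-10 / (9.6719e-7)^1.618
  = 6.5148e-10 / 1.85592e-10 ≈ 3.5103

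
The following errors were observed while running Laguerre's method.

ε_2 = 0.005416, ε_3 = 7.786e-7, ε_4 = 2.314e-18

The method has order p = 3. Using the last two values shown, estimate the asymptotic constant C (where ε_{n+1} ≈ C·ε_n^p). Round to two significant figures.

4.9

C ≈ ε_4 / ε_3^3
  = 2.314e-18 / (7.786e-7)^3
  = 2.314e-18 / 4.72001e-19 ≈ 4.9025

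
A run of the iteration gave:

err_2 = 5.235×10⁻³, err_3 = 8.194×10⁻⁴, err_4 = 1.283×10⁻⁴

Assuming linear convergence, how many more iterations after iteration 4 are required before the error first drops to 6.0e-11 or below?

8

Rate ρ ≈ err_4/err_3 = 1.283×10⁻⁴/8.194×10⁻⁴ = 0.1566.
After j more steps, err_{4+j} ≈ 1.283×10⁻⁴·ρ^j; need ρ^j ≤ 6.0e-11/1.283×10⁻⁴ = 4.67654e-07.
j ≥ ln(4.67654e-07)/ln(0.1566) = -14.5755/-1.85406 = 7.861.
So 8 more iterations are needed.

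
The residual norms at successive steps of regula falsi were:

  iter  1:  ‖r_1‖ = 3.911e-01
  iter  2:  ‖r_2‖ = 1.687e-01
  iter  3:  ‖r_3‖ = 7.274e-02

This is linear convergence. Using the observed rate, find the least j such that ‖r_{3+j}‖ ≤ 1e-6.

14

Rate ρ ≈ ‖r_3‖/‖r_2‖ = 7.274e-02/1.687e-01 = 0.4312.
After j more steps, ‖r_{3+j}‖ ≈ 7.274e-02·ρ^j; need ρ^j ≤ 1e-6/7.274e-02 = 1.37476e-05.
j ≥ ln(1.37476e-05)/ln(0.4312) = -11.1946/-0.84118 = 13.308.
So 14 more iterations are needed.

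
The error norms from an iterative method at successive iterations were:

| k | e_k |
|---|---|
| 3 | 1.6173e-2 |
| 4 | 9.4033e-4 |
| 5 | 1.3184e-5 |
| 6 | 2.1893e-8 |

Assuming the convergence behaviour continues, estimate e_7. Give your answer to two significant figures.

First estimate the order: p ≈ ln(e_6/e_5) / ln(e_5/e_4) = ln(2.1893e-8/1.3184e-5)/ln(1.3184e-5/9.4033e-4) = ln(0.00166057)/ln(0.0140206) ≈ 1.4999.
Then e_7 ≈ e_6·(e_6/e_5)^p = 2.1893e-8·(0.00166057)^1.4999 = 2.1893e-8·6.77117e-05 ≈ 1.482e-12.

1.5e-12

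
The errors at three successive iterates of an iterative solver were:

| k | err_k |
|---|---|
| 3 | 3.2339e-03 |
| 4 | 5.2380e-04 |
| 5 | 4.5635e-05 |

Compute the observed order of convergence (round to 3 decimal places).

1.341

p ≈ ln(err_5/err_4) / ln(err_4/err_3)
  = ln(4.5635e-05/5.2380e-04) / ln(5.2380e-04/3.2339e-03)
  = ln(0.0871229) / ln(0.161972)
  = -2.440436 / -1.820332 ≈ 1.340654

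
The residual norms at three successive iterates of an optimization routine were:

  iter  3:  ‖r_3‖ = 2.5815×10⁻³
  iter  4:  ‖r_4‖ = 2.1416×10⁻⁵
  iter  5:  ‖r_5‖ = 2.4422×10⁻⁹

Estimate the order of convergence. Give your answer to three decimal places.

1.895

p ≈ ln(‖r_5‖/‖r_4‖) / ln(‖r_4‖/‖r_3‖)
  = ln(2.4422×10⁻⁹/2.1416×10⁻⁵) / ln(2.1416×10⁻⁵/2.5815×10⁻³)
  = ln(0.000114036) / ln(0.00829595)
  = -9.078996 / -4.791988 ≈ 1.894620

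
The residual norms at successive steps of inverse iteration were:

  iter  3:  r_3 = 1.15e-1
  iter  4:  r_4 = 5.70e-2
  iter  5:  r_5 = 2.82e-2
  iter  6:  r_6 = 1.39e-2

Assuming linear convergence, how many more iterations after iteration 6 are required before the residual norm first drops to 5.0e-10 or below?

Rate ρ ≈ r_6/r_5 = 1.39e-2/2.82e-2 = 0.4929.
After j more steps, r_{6+j} ≈ 1.39e-2·ρ^j; need ρ^j ≤ 5.0e-10/1.39e-2 = 3.59712e-08.
j ≥ ln(3.59712e-08)/ln(0.4929) = -17.1405/-0.70745 = 24.229.
So 25 more iterations are needed.

25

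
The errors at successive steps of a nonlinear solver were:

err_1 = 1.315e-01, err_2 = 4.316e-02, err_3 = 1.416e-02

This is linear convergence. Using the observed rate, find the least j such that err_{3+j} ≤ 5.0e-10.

16

Rate ρ ≈ err_3/err_2 = 1.416e-02/4.316e-02 = 0.3281.
After j more steps, err_{3+j} ≈ 1.416e-02·ρ^j; need ρ^j ≤ 5.0e-10/1.416e-02 = 3.53107e-08.
j ≥ ln(3.53107e-08)/ln(0.3281) = -17.1591/-1.11444 = 15.397.
So 16 more iterations are needed.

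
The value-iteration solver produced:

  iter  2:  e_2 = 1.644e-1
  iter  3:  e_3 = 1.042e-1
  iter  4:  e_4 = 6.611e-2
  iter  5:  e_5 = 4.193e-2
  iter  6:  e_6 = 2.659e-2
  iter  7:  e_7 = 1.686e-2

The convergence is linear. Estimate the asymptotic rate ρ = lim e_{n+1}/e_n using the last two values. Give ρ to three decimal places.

ρ ≈ e_7/e_6 = 1.686e-2/2.659e-2 = 0.63407

0.634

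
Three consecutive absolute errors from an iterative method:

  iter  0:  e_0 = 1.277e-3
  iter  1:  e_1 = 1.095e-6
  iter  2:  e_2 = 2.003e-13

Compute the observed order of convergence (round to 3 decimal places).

2.197

p ≈ ln(e_2/e_1) / ln(e_1/e_0)
  = ln(2.003e-13/1.095e-6) / ln(1.095e-6/1.277e-3)
  = ln(1.82922e-07) / ln(0.000857478)
  = -15.514206 / -7.061515 ≈ 2.197008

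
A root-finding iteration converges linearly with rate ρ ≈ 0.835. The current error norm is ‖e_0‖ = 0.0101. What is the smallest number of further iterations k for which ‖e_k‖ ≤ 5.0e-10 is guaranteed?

After k steps, ‖e_k‖ ≈ 0.0101·0.835^k.
Need 0.835^k ≤ 5.0e-10/0.0101 = 4.9505e-08.
k ≥ ln(4.9505e-08)/ln(0.835) = -16.8212/-0.18032 = 93.285.
Smallest integer k = 94.

94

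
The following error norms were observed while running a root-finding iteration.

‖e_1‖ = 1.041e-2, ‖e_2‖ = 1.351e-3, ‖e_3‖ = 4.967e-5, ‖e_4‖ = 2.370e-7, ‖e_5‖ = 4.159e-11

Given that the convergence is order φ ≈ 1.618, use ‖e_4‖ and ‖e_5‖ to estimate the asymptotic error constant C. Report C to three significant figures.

2.18

C ≈ ‖e_5‖ / ‖e_4‖^1.618
  = 4.159e-11 / (2.370e-7)^1.618
  = 4.159e-11 / 1.90697e-11 ≈ 2.181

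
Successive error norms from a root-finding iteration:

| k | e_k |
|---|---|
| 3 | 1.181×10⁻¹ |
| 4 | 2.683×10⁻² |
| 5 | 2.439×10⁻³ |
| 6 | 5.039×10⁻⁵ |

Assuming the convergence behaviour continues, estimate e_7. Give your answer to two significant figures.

9.5e-8

First estimate the order: p ≈ ln(e_6/e_5) / ln(e_5/e_4) = ln(5.039×10⁻⁵/2.439×10⁻³)/ln(2.439×10⁻³/2.683×10⁻²) = ln(0.0206601)/ln(0.0909057) ≈ 1.6179.
Then e_7 ≈ e_6·(e_6/e_5)^p = 5.039×10⁻⁵·(0.0206601)^1.6179 = 5.039×10⁻⁵·0.00187955 ≈ 9.471e-08.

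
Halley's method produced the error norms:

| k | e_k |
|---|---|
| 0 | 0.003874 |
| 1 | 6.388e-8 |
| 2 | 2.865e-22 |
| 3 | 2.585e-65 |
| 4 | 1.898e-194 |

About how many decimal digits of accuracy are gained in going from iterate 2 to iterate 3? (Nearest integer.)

43

Digits gained ≈ log₁₀(e_2/e_3) = log₁₀(2.865e-22/2.585e-65) = log₁₀(1.10832e+43) ≈ 43.045.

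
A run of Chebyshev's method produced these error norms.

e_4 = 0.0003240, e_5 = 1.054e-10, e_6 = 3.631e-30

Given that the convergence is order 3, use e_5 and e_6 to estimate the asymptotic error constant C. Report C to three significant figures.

C ≈ e_6 / e_5^3
  = 3.631e-30 / (1.054e-10)^3
  = 3.631e-30 / 1.17091e-30 ≈ 3.101

3.10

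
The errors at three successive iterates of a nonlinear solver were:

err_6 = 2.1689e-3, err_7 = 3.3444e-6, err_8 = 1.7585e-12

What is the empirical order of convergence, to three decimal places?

2.233

p ≈ ln(err_8/err_7) / ln(err_7/err_6)
  = ln(1.7585e-12/3.3444e-6) / ln(3.3444e-6/2.1689e-3)
  = ln(5.25804e-07) / ln(0.00154198)
  = -14.458337 / -6.474688 ≈ 2.233055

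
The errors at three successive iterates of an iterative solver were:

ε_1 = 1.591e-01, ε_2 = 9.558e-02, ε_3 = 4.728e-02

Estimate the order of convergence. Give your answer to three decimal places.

p ≈ ln(ε_3/ε_2) / ln(ε_2/ε_1)
  = ln(4.728e-02/9.558e-02) / ln(9.558e-02/1.591e-01)
  = ln(0.494664) / ln(0.600754)
  = -0.703877 / -0.509570 ≈ 1.381316

1.381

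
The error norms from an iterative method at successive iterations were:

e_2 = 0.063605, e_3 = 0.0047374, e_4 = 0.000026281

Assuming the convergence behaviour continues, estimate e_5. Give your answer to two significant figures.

First estimate the order: p ≈ ln(e_4/e_3) / ln(e_3/e_2) = ln(0.000026281/0.0047374)/ln(0.0047374/0.063605) = ln(0.00554756)/ln(0.0744816) ≈ 2.0000.
Then e_5 ≈ e_4·(e_4/e_3)^p = 0.000026281·(0.00554756)^2.0000 = 0.000026281·3.07754e-05 ≈ 8.088e-10.

8.1e-10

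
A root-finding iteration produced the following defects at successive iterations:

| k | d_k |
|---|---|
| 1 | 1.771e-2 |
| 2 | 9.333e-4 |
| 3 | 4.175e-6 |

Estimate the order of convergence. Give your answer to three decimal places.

p ≈ ln(d_3/d_2) / ln(d_2/d_1)
  = ln(4.175e-6/9.333e-4) / ln(9.333e-4/1.771e-2)
  = ln(0.00447337) / ln(0.052699)
  = -5.409613 / -2.943159 ≈ 1.838029

1.838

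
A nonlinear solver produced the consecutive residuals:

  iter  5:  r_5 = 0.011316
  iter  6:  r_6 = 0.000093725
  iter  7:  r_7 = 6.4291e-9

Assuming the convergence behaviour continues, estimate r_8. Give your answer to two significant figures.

First estimate the order: p ≈ ln(r_7/r_6) / ln(r_6/r_5) = ln(6.4291e-9/0.000093725)/ln(0.000093725/0.011316) = ln(6.85954e-05)/ln(0.00828252) ≈ 2.0000.
Then r_8 ≈ r_7·(r_7/r_6)^p = 6.4291e-9·(6.85954e-05)^2.0000 = 6.4291e-9·4.70533e-09 ≈ 3.025e-17.

3.0e-17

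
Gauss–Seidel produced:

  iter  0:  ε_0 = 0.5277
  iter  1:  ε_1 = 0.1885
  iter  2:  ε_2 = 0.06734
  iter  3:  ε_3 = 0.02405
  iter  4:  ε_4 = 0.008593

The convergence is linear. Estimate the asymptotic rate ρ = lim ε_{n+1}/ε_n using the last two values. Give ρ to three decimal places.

ρ ≈ ε_4/ε_3 = 0.008593/0.02405 = 0.35730

0.357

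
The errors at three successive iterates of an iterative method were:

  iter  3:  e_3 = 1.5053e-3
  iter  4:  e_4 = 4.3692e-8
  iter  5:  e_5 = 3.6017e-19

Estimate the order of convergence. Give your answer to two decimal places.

2.44

p ≈ ln(e_5/e_4) / ln(e_4/e_3)
  = ln(3.6017e-19/4.3692e-8) / ln(4.3692e-8/1.5053e-3)
  = ln(8.24339e-12) / ln(2.90254e-05)
  = -25.52161 / -10.44734 ≈ 2.44288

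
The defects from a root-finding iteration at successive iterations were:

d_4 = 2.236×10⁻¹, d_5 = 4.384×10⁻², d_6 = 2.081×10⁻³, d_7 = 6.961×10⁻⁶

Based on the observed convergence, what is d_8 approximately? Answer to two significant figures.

1.6e-10

First estimate the order: p ≈ ln(d_7/d_6) / ln(d_6/d_5) = ln(6.961×10⁻⁶/2.081×10⁻³)/ln(2.081×10⁻³/4.384×10⁻²) = ln(0.00334503)/ln(0.0474681) ≈ 1.8704.
Then d_8 ≈ d_7·(d_7/d_6)^p = 6.961×10⁻⁶·(0.00334503)^1.8704 = 6.961×10⁻⁶·2.34227e-05 ≈ 1.63e-10.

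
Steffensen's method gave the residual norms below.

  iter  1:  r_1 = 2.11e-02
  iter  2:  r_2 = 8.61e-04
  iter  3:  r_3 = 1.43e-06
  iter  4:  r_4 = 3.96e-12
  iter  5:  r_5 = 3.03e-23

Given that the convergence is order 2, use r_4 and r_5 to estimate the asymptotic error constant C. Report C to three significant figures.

C ≈ r_5 / r_4^2
  = 3.03e-23 / (3.96e-12)^2
  = 3.03e-23 / 1.56816e-23 ≈ 1.9322

1.93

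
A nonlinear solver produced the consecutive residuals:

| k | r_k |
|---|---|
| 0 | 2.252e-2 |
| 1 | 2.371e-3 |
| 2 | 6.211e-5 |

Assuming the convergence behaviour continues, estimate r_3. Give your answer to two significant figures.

1.7e-7

First estimate the order: p ≈ ln(r_2/r_1) / ln(r_1/r_0) = ln(6.211e-5/2.371e-3)/ln(2.371e-3/2.252e-2) = ln(0.0261957)/ln(0.105284) ≈ 1.6180.
Then r_3 ≈ r_2·(r_2/r_1)^p = 6.211e-5·(0.0261957)^1.6180 = 6.211e-5·0.00275865 ≈ 1.713e-07.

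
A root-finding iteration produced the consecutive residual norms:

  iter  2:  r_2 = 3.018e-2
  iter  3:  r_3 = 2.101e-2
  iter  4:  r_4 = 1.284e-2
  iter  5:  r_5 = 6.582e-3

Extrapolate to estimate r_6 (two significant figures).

2.7e-3

First estimate the order: p ≈ ln(r_5/r_4) / ln(r_4/r_3) = ln(6.582e-3/1.284e-2)/ln(1.284e-2/2.101e-2) = ln(0.512617)/ln(0.611138) ≈ 1.3570.
Then r_6 ≈ r_5·(r_5/r_4)^p = 6.582e-3·(0.512617)^1.3570 = 6.582e-3·0.403821 ≈ 0.002658.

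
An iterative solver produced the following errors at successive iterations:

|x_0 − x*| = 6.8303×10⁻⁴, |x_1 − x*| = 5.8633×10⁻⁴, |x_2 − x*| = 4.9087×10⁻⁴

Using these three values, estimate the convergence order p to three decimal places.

1.164

p ≈ ln(|x_2 − x*|/|x_1 − x*|) / ln(|x_1 − x*|/|x_0 − x*|)
  = ln(4.9087×10⁻⁴/5.8633×10⁻⁴) / ln(5.8633×10⁻⁴/6.8303×10⁻⁴)
  = ln(0.837191) / ln(0.858425)
  = -0.177703 / -0.152656 ≈ 1.164075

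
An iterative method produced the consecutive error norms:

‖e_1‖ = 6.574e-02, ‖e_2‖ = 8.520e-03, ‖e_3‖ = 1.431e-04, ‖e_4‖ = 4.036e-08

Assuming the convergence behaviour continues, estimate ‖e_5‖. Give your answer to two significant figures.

3.2e-15

First estimate the order: p ≈ ln(‖e_4‖/‖e_3‖) / ln(‖e_3‖/‖e_2‖) = ln(4.036e-08/1.431e-04)/ln(1.431e-04/8.520e-03) = ln(0.000282041)/ln(0.0167958) ≈ 2.0001.
Then ‖e_5‖ ≈ ‖e_4‖·(‖e_4‖/‖e_3‖)^p = 4.036e-08·(0.000282041)^2.0001 = 4.036e-08·7.94821e-08 ≈ 3.208e-15.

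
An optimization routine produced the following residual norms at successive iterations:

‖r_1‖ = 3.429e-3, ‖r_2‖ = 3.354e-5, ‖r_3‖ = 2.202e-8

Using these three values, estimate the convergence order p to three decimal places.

1.584

p ≈ ln(‖r_3‖/‖r_2‖) / ln(‖r_2‖/‖r_1‖)
  = ln(2.202e-8/3.354e-5) / ln(3.354e-5/3.429e-3)
  = ln(0.00065653) / ln(0.00978128)
  = -7.328542 / -4.627285 ≈ 1.583767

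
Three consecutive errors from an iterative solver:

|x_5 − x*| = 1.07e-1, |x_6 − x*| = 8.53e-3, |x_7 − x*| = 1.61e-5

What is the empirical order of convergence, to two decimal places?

p ≈ ln(|x_7 − x*|/|x_6 − x*|) / ln(|x_6 − x*|/|x_5 − x*|)
  = ln(1.61e-5/8.53e-3) / ln(8.53e-3/1.07e-1)
  = ln(0.00188746) / ln(0.0797196)
  = -6.27252 / -2.52924 ≈ 2.48000

2.48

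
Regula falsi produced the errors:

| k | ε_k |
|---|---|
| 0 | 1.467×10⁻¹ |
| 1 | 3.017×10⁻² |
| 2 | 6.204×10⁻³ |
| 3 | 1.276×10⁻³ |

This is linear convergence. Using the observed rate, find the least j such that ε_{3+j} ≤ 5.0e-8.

7

Rate ρ ≈ ε_3/ε_2 = 1.276×10⁻³/6.204×10⁻³ = 0.2057.
After j more steps, ε_{3+j} ≈ 1.276×10⁻³·ρ^j; need ρ^j ≤ 5.0e-8/1.276×10⁻³ = 3.9185e-05.
j ≥ ln(3.9185e-05)/ln(0.2057) = -10.1472/-1.58134 = 6.417.
So 7 more iterations are needed.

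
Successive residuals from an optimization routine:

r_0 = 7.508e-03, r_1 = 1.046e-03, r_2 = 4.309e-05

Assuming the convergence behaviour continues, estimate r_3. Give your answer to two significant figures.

2.5e-7

First estimate the order: p ≈ ln(r_2/r_1) / ln(r_1/r_0) = ln(4.309e-05/1.046e-03)/ln(1.046e-03/7.508e-03) = ln(0.041195)/ln(0.139318) ≈ 1.6182.
Then r_3 ≈ r_2·(r_2/r_1)^p = 4.309e-05·(0.041195)^1.6182 = 4.309e-05·0.00573511 ≈ 2.471e-07.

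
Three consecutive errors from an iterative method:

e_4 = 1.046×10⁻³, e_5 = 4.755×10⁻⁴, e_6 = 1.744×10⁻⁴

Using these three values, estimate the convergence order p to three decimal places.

p ≈ ln(e_6/e_5) / ln(e_5/e_4)
  = ln(1.744×10⁻⁴/4.755×10⁻⁴) / ln(4.755×10⁻⁴/1.046×10⁻³)
  = ln(0.366772) / ln(0.454589)
  = -1.003015 / -0.788362 ≈ 1.272277

1.272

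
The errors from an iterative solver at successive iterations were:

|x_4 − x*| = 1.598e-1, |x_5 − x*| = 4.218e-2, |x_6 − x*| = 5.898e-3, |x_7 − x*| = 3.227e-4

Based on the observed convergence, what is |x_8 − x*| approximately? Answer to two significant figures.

First estimate the order: p ≈ ln(|x_7 − x*|/|x_6 − x*|) / ln(|x_6 − x*|/|x_5 − x*|) = ln(3.227e-4/5.898e-3)/ln(5.898e-3/4.218e-2) = ln(0.0547135)/ln(0.139829) ≈ 1.4769.
Then |x_8 − x*| ≈ |x_7 − x*|·(|x_7 − x*|/|x_6 − x*|)^p = 3.227e-4·(0.0547135)^1.4769 = 3.227e-4·0.0136865 ≈ 4.417e-06.

4.4e-6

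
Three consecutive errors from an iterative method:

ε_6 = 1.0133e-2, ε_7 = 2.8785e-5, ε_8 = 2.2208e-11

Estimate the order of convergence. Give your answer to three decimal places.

2.400

p ≈ ln(ε_8/ε_7) / ln(ε_7/ε_6)
  = ln(2.2208e-11/2.8785e-5) / ln(2.8785e-5/1.0133e-2)
  = ln(7.71513e-07) / ln(0.00284072)
  = -14.074912 / -5.863698 ≈ 2.400347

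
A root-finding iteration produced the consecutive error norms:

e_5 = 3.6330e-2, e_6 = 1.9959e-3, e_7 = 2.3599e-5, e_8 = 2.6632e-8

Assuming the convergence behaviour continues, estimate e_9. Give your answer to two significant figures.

First estimate the order: p ≈ ln(e_8/e_7) / ln(e_7/e_6) = ln(2.6632e-8/2.3599e-5)/ln(2.3599e-5/1.9959e-3) = ln(0.00112852)/ln(0.0118237) ≈ 1.5294.
Then e_9 ≈ e_8·(e_8/e_7)^p = 2.6632e-8·(0.00112852)^1.5294 = 2.6632e-8·3.10533e-05 ≈ 8.27e-13.

8.3e-13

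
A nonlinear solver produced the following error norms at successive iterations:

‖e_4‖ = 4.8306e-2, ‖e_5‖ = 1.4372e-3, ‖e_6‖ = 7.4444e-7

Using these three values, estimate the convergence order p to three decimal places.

p ≈ ln(‖e_6‖/‖e_5‖) / ln(‖e_5‖/‖e_4‖)
  = ln(7.4444e-7/1.4372e-3) / ln(1.4372e-3/4.8306e-2)
  = ln(0.000517979) / ln(0.029752)
  = -7.565576 / -3.514859 ≈ 2.152455

2.152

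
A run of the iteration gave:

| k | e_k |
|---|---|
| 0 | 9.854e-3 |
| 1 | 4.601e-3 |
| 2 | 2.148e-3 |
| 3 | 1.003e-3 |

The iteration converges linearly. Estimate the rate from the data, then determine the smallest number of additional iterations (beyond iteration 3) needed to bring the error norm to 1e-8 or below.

Rate ρ ≈ e_3/e_2 = 1.003e-3/2.148e-3 = 0.4669.
After j more steps, e_{3+j} ≈ 1.003e-3·ρ^j; need ρ^j ≤ 1e-8/1.003e-3 = 9.97009e-06.
j ≥ ln(9.97009e-06)/ln(0.4669) = -11.5159/-0.76164 = 15.120.
So 16 more iterations are needed.

16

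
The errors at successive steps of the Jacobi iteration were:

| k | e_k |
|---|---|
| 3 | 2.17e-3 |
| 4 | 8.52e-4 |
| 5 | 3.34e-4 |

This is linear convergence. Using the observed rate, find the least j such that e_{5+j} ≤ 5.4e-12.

20

Rate ρ ≈ e_5/e_4 = 3.34e-4/8.52e-4 = 0.3920.
After j more steps, e_{5+j} ≈ 3.34e-4·ρ^j; need ρ^j ≤ 5.4e-12/3.34e-4 = 1.61677e-08.
j ≥ ln(1.61677e-08)/ln(0.3920) = -17.9403/-0.93649 = 19.157.
So 20 more iterations are needed.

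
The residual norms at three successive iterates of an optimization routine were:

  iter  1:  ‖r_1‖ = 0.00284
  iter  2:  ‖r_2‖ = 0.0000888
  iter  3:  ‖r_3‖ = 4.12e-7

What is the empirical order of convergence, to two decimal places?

p ≈ ln(‖r_3‖/‖r_2‖) / ln(‖r_2‖/‖r_1‖)
  = ln(4.12e-7/0.0000888) / ln(0.0000888/0.00284)
  = ln(0.00463964) / ln(0.0312676)
  = -5.37312 / -3.46517 ≈ 1.55061

1.55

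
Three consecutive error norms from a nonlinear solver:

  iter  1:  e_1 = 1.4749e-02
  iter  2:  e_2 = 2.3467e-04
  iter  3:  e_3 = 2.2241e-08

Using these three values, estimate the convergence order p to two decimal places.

p ≈ ln(e_3/e_2) / ln(e_2/e_1)
  = ln(2.2241e-08/2.3467e-04) / ln(2.3467e-04/1.4749e-02)
  = ln(9.47756e-05) / ln(0.0159109)
  = -9.26400 / -4.14075 ≈ 2.23728

2.24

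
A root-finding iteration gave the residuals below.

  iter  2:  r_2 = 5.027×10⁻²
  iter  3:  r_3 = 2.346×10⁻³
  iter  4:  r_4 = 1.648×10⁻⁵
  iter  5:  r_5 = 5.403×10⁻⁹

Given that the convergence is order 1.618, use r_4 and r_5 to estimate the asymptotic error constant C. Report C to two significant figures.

C ≈ r_5 / r_4^1.618
  = 5.403×10⁻⁹ / (1.648×10⁻⁵)^1.618
  = 5.403×10⁻⁹ / 1.82405e-08 ≈ 0.29621

0.30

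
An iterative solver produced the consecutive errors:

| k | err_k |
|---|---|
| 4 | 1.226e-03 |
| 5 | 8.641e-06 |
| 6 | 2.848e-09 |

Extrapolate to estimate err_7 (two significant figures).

First estimate the order: p ≈ ln(err_6/err_5) / ln(err_5/err_4) = ln(2.848e-09/8.641e-06)/ln(8.641e-06/1.226e-03) = ln(0.000329591)/ln(0.00704812) ≈ 1.6181.
Then err_7 ≈ err_6·(err_6/err_5)^p = 2.848e-09·(0.000329591)^1.6181 = 2.848e-09·2.32132e-06 ≈ 6.611e-15.

6.6e-15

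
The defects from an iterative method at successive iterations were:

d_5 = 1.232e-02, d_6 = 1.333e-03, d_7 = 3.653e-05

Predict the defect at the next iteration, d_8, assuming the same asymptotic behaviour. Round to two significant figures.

First estimate the order: p ≈ ln(d_7/d_6) / ln(d_6/d_5) = ln(3.653e-05/1.333e-03)/ln(1.333e-03/1.232e-02) = ln(0.0274044)/ln(0.108198) ≈ 1.6175.
Then d_8 ≈ d_7·(d_7/d_6)^p = 3.653e-05·(0.0274044)^1.6175 = 3.653e-05·0.00297286 ≈ 1.086e-07.

1.1e-7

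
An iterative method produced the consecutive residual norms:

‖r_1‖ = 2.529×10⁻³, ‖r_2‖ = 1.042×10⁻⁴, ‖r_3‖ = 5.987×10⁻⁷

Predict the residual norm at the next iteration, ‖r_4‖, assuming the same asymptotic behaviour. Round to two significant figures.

First estimate the order: p ≈ ln(‖r_3‖/‖r_2‖) / ln(‖r_2‖/‖r_1‖) = ln(5.987×10⁻⁷/1.042×10⁻⁴)/ln(1.042×10⁻⁴/2.529×10⁻³) = ln(0.00574568)/ln(0.0412021) ≈ 1.6177.
Then ‖r_4‖ ≈ ‖r_3‖·(‖r_3‖/‖r_2‖)^p = 5.987×10⁻⁷·(0.00574568)^1.6177 = 5.987×10⁻⁷·0.000237294 ≈ 1.421e-10.

1.4e-10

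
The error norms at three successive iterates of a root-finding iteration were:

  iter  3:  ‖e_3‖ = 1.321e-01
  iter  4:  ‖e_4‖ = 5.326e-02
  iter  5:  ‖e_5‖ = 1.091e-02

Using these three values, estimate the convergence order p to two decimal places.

p ≈ ln(‖e_5‖/‖e_4‖) / ln(‖e_4‖/‖e_3‖)
  = ln(1.091e-02/5.326e-02) / ln(5.326e-02/1.321e-01)
  = ln(0.204844) / ln(0.403179)
  = -1.58551 / -0.90837 ≈ 1.74545

1.75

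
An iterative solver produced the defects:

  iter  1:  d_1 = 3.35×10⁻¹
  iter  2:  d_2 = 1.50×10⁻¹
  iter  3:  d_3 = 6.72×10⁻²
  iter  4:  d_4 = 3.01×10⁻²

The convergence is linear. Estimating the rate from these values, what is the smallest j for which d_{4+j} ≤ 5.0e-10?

Rate ρ ≈ d_4/d_3 = 3.01×10⁻²/6.72×10⁻² = 0.4479.
After j more steps, d_{4+j} ≈ 3.01×10⁻²·ρ^j; need ρ^j ≤ 5.0e-10/3.01×10⁻² = 1.66113e-08.
j ≥ ln(1.66113e-08)/ln(0.4479) = -17.9132/-0.80319 = 22.303.
So 23 more iterations are needed.

23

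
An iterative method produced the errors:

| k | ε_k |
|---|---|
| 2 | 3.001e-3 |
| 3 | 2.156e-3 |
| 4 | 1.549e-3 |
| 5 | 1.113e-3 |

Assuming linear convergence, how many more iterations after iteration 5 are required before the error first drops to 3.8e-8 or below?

32

Rate ρ ≈ ε_5/ε_4 = 1.113e-3/1.549e-3 = 0.7185.
After j more steps, ε_{5+j} ≈ 1.113e-3·ρ^j; need ρ^j ≤ 3.8e-8/1.113e-3 = 3.4142e-05.
j ≥ ln(3.4142e-05)/ln(0.7185) = -10.2850/-0.33059 = 31.111.
So 32 more iterations are needed.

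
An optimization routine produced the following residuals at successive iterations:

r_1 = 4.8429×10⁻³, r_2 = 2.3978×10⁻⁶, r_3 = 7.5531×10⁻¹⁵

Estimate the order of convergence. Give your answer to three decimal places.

p ≈ ln(r_3/r_2) / ln(r_2/r_1)
  = ln(7.5531×10⁻¹⁵/2.3978×10⁻⁶) / ln(2.3978×10⁻⁶/4.8429×10⁻³)
  = ln(3.15001e-09) / ln(0.000495117)
  = -19.575860 / -7.610716 ≈ 2.572144

2.572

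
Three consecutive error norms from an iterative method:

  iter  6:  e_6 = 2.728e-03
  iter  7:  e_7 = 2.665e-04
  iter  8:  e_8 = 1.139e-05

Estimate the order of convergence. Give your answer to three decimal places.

1.355

p ≈ ln(e_8/e_7) / ln(e_7/e_6)
  = ln(1.139e-05/2.665e-04) / ln(2.665e-04/2.728e-03)
  = ln(0.0427392) / ln(0.0976906)
  = -3.152639 / -2.325950 ≈ 1.355420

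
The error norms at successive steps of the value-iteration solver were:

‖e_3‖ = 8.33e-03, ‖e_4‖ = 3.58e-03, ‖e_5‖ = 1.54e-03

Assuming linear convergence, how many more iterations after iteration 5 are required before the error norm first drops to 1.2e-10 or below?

20

Rate ρ ≈ ‖e_5‖/‖e_4‖ = 1.54e-03/3.58e-03 = 0.4302.
After j more steps, ‖e_{5+j}‖ ≈ 1.54e-03·ρ^j; need ρ^j ≤ 1.2e-10/1.54e-03 = 7.79221e-08.
j ≥ ln(7.79221e-08)/ln(0.4302) = -16.3676/-0.84351 = 19.404.
So 20 more iterations are needed.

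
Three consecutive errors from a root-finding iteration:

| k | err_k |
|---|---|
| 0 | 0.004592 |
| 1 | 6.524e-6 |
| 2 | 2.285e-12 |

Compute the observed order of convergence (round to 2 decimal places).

2.27

p ≈ ln(err_2/err_1) / ln(err_1/err_0)
  = ln(2.285e-12/6.524e-6) / ln(6.524e-6/0.004592)
  = ln(3.50245e-07) / ln(0.00142073)
  = -14.86463 / -6.55658 ≈ 2.26713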